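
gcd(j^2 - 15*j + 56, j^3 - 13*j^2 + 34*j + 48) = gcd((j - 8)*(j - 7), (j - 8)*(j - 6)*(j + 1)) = j - 8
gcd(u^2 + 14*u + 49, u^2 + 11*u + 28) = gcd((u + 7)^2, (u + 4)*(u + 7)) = u + 7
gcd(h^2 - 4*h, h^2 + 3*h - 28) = h - 4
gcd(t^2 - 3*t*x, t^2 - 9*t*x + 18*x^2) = -t + 3*x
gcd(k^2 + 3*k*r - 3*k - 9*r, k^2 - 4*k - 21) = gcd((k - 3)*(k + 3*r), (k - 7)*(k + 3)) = 1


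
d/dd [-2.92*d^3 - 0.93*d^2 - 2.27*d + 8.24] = -8.76*d^2 - 1.86*d - 2.27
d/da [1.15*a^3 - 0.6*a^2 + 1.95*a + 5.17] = 3.45*a^2 - 1.2*a + 1.95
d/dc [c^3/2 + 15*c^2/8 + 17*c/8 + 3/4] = 3*c^2/2 + 15*c/4 + 17/8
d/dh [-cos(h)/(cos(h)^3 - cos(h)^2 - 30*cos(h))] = (1 - 2*cos(h))*sin(h)/(sin(h)^2 + cos(h) + 29)^2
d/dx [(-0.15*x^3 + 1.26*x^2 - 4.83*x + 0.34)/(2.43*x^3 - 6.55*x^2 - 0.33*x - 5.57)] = (2.22044604925031e-16*x^5 - 2.0793*x^4 + 23.5728*x^3 - 32.0244*x^2 - 9.5824*x + 27.0153)/(5.9049*x^6 - 31.833*x^5 + 41.2987*x^4 - 22.7472*x^3 + 73.0759*x^2 + 3.6762*x + 31.0249)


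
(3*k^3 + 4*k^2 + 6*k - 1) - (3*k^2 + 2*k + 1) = 3*k^3 + k^2 + 4*k - 2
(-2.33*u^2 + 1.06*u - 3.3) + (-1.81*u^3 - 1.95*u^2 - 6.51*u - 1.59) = -1.81*u^3 - 4.28*u^2 - 5.45*u - 4.89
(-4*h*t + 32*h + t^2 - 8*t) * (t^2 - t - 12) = -4*h*t^3 + 36*h*t^2 + 16*h*t - 384*h + t^4 - 9*t^3 - 4*t^2 + 96*t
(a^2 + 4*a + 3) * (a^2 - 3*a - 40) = a^4 + a^3 - 49*a^2 - 169*a - 120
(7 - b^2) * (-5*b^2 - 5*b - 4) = 5*b^4 + 5*b^3 - 31*b^2 - 35*b - 28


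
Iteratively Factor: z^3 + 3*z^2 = (z)*(z^2 + 3*z) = z^2*(z + 3)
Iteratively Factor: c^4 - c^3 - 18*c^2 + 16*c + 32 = (c - 2)*(c^3 + c^2 - 16*c - 16) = (c - 2)*(c + 4)*(c^2 - 3*c - 4) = (c - 4)*(c - 2)*(c + 4)*(c + 1)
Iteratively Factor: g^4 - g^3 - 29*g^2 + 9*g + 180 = (g + 4)*(g^3 - 5*g^2 - 9*g + 45) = (g + 3)*(g + 4)*(g^2 - 8*g + 15) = (g - 3)*(g + 3)*(g + 4)*(g - 5)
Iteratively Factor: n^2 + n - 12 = (n + 4)*(n - 3)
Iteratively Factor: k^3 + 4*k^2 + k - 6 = (k + 3)*(k^2 + k - 2) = (k - 1)*(k + 3)*(k + 2)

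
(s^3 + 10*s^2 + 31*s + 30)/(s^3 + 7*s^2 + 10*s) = (s + 3)/s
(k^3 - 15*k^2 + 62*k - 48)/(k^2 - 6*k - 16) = (k^2 - 7*k + 6)/(k + 2)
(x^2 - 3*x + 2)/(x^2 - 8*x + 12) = (x - 1)/(x - 6)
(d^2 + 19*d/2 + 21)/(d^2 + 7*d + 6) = (d + 7/2)/(d + 1)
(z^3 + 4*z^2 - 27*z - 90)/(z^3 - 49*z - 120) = (z^2 + z - 30)/(z^2 - 3*z - 40)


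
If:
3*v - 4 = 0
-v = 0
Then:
No Solution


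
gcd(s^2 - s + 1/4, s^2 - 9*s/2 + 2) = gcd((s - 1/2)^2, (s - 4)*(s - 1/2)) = s - 1/2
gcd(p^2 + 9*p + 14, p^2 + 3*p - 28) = p + 7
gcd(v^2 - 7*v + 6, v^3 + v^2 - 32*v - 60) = v - 6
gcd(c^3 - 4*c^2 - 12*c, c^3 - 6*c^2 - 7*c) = c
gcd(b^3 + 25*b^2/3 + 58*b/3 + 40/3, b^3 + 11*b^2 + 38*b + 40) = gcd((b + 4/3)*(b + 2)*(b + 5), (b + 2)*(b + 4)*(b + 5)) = b^2 + 7*b + 10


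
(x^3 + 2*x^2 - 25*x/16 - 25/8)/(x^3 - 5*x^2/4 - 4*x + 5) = (x + 5/4)/(x - 2)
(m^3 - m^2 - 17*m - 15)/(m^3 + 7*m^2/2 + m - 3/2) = 2*(m - 5)/(2*m - 1)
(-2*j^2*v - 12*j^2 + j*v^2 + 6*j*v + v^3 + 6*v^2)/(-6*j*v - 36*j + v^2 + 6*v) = (-2*j^2 + j*v + v^2)/(-6*j + v)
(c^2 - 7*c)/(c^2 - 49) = c/(c + 7)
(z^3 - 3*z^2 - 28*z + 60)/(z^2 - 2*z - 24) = (z^2 + 3*z - 10)/(z + 4)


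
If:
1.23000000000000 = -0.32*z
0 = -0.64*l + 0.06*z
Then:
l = -0.36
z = -3.84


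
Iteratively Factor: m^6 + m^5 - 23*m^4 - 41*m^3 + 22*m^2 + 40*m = (m)*(m^5 + m^4 - 23*m^3 - 41*m^2 + 22*m + 40) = m*(m + 1)*(m^4 - 23*m^2 - 18*m + 40) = m*(m - 1)*(m + 1)*(m^3 + m^2 - 22*m - 40) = m*(m - 1)*(m + 1)*(m + 4)*(m^2 - 3*m - 10) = m*(m - 5)*(m - 1)*(m + 1)*(m + 4)*(m + 2)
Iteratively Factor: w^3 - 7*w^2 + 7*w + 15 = (w - 3)*(w^2 - 4*w - 5) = (w - 5)*(w - 3)*(w + 1)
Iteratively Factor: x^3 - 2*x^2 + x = (x - 1)*(x^2 - x) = x*(x - 1)*(x - 1)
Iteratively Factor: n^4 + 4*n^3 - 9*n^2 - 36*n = (n - 3)*(n^3 + 7*n^2 + 12*n) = (n - 3)*(n + 3)*(n^2 + 4*n) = (n - 3)*(n + 3)*(n + 4)*(n)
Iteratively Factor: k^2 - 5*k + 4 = (k - 4)*(k - 1)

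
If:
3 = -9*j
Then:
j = -1/3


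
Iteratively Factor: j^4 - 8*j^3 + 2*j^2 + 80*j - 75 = (j + 3)*(j^3 - 11*j^2 + 35*j - 25) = (j - 5)*(j + 3)*(j^2 - 6*j + 5) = (j - 5)*(j - 1)*(j + 3)*(j - 5)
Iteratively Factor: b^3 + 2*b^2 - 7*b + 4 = (b - 1)*(b^2 + 3*b - 4) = (b - 1)^2*(b + 4)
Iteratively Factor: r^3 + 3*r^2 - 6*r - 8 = (r + 1)*(r^2 + 2*r - 8) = (r - 2)*(r + 1)*(r + 4)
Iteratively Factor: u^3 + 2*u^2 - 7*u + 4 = (u + 4)*(u^2 - 2*u + 1) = (u - 1)*(u + 4)*(u - 1)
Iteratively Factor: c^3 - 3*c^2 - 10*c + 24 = (c + 3)*(c^2 - 6*c + 8) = (c - 4)*(c + 3)*(c - 2)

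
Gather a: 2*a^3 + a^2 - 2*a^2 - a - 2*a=2*a^3 - a^2 - 3*a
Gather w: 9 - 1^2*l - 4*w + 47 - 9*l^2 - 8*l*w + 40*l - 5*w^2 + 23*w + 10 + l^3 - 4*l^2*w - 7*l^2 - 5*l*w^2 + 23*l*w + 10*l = l^3 - 16*l^2 + 49*l + w^2*(-5*l - 5) + w*(-4*l^2 + 15*l + 19) + 66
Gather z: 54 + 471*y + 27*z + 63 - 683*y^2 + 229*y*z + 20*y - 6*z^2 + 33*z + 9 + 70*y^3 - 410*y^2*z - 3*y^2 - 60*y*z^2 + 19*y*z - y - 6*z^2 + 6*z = 70*y^3 - 686*y^2 + 490*y + z^2*(-60*y - 12) + z*(-410*y^2 + 248*y + 66) + 126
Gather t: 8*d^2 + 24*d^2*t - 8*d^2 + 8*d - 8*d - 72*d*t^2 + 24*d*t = -72*d*t^2 + t*(24*d^2 + 24*d)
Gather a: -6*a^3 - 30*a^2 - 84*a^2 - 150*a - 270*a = -6*a^3 - 114*a^2 - 420*a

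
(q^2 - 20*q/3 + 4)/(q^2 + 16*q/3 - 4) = (q - 6)/(q + 6)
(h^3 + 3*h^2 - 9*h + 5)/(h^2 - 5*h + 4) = (h^2 + 4*h - 5)/(h - 4)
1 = 1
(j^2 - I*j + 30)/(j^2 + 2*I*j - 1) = (j^2 - I*j + 30)/(j^2 + 2*I*j - 1)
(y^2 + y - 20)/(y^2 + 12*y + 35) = (y - 4)/(y + 7)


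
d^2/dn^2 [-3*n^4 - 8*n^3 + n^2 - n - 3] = -36*n^2 - 48*n + 2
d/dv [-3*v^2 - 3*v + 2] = -6*v - 3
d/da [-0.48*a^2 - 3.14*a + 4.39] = -0.96*a - 3.14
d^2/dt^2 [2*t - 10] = 0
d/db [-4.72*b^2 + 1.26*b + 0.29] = 1.26 - 9.44*b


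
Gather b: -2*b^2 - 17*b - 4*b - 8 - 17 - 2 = -2*b^2 - 21*b - 27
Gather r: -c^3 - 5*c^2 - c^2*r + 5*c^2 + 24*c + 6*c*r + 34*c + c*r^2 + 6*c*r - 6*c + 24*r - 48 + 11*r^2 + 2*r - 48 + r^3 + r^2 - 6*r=-c^3 + 52*c + r^3 + r^2*(c + 12) + r*(-c^2 + 12*c + 20) - 96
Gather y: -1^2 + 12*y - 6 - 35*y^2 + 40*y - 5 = -35*y^2 + 52*y - 12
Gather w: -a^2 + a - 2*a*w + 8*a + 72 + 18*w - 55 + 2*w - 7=-a^2 + 9*a + w*(20 - 2*a) + 10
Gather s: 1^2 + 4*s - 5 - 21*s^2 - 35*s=-21*s^2 - 31*s - 4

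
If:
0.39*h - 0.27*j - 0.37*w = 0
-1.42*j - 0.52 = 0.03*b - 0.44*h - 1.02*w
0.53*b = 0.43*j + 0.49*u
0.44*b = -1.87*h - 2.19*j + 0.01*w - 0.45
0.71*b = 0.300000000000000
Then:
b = 0.42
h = -0.03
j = -0.27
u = 0.69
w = 0.16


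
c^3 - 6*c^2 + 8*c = c*(c - 4)*(c - 2)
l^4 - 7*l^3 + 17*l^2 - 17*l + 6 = (l - 3)*(l - 2)*(l - 1)^2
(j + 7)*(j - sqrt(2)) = j^2 - sqrt(2)*j + 7*j - 7*sqrt(2)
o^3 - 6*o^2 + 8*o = o*(o - 4)*(o - 2)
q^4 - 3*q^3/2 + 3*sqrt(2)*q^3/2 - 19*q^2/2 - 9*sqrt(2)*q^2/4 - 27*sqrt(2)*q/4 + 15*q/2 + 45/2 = (q - 3)*(q + 3/2)*(q - sqrt(2))*(q + 5*sqrt(2)/2)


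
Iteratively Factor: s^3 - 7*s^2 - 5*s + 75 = (s + 3)*(s^2 - 10*s + 25) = (s - 5)*(s + 3)*(s - 5)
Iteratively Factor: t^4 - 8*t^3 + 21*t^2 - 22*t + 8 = (t - 4)*(t^3 - 4*t^2 + 5*t - 2) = (t - 4)*(t - 2)*(t^2 - 2*t + 1) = (t - 4)*(t - 2)*(t - 1)*(t - 1)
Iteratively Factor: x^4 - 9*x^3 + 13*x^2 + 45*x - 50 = (x - 5)*(x^3 - 4*x^2 - 7*x + 10) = (x - 5)*(x + 2)*(x^2 - 6*x + 5) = (x - 5)*(x - 1)*(x + 2)*(x - 5)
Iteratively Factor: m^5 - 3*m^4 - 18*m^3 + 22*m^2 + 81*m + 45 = (m - 3)*(m^4 - 18*m^2 - 32*m - 15) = (m - 3)*(m + 3)*(m^3 - 3*m^2 - 9*m - 5) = (m - 3)*(m + 1)*(m + 3)*(m^2 - 4*m - 5) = (m - 3)*(m + 1)^2*(m + 3)*(m - 5)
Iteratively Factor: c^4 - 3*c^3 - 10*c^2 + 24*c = (c - 2)*(c^3 - c^2 - 12*c) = (c - 2)*(c + 3)*(c^2 - 4*c) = c*(c - 2)*(c + 3)*(c - 4)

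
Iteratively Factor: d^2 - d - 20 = (d + 4)*(d - 5)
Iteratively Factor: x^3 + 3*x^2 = (x)*(x^2 + 3*x) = x^2*(x + 3)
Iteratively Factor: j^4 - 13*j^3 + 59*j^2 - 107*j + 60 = (j - 3)*(j^3 - 10*j^2 + 29*j - 20) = (j - 4)*(j - 3)*(j^2 - 6*j + 5) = (j - 5)*(j - 4)*(j - 3)*(j - 1)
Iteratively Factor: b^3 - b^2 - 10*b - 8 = (b + 2)*(b^2 - 3*b - 4) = (b - 4)*(b + 2)*(b + 1)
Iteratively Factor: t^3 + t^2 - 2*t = (t + 2)*(t^2 - t) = (t - 1)*(t + 2)*(t)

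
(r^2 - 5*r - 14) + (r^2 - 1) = 2*r^2 - 5*r - 15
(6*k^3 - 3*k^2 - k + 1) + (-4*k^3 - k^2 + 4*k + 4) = 2*k^3 - 4*k^2 + 3*k + 5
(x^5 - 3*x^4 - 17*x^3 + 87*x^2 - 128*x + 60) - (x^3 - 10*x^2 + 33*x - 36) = x^5 - 3*x^4 - 18*x^3 + 97*x^2 - 161*x + 96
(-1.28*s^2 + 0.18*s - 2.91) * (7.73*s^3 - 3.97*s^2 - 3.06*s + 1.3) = -9.8944*s^5 + 6.473*s^4 - 19.2921*s^3 + 9.3379*s^2 + 9.1386*s - 3.783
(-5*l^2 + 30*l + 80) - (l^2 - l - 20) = -6*l^2 + 31*l + 100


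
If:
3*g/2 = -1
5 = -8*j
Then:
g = -2/3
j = -5/8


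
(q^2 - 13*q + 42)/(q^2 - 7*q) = (q - 6)/q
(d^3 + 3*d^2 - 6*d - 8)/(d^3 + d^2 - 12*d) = (d^2 - d - 2)/(d*(d - 3))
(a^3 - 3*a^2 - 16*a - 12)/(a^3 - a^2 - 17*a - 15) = (a^2 - 4*a - 12)/(a^2 - 2*a - 15)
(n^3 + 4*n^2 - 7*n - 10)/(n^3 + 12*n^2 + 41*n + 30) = (n - 2)/(n + 6)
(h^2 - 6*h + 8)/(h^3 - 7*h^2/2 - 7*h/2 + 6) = 2*(h - 2)/(2*h^2 + h - 3)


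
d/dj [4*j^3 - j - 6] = 12*j^2 - 1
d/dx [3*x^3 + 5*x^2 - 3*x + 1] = 9*x^2 + 10*x - 3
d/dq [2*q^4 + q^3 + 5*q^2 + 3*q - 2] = 8*q^3 + 3*q^2 + 10*q + 3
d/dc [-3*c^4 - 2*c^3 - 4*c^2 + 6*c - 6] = -12*c^3 - 6*c^2 - 8*c + 6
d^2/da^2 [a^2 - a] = 2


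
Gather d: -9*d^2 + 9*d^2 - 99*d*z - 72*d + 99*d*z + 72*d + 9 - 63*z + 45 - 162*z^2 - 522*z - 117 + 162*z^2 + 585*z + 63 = 0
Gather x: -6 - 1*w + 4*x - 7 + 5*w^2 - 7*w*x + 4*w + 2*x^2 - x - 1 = 5*w^2 + 3*w + 2*x^2 + x*(3 - 7*w) - 14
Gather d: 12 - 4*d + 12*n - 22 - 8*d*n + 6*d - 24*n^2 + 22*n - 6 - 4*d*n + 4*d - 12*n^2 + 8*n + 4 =d*(6 - 12*n) - 36*n^2 + 42*n - 12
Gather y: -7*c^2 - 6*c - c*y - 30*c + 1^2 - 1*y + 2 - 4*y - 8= -7*c^2 - 36*c + y*(-c - 5) - 5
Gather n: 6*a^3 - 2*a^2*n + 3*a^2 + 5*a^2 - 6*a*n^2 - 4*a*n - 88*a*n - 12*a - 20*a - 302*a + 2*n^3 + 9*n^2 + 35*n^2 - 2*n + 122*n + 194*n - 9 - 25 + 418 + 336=6*a^3 + 8*a^2 - 334*a + 2*n^3 + n^2*(44 - 6*a) + n*(-2*a^2 - 92*a + 314) + 720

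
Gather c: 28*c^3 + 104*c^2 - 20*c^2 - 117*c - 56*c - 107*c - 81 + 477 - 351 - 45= 28*c^3 + 84*c^2 - 280*c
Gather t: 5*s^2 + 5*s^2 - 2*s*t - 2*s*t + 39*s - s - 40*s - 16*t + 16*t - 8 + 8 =10*s^2 - 4*s*t - 2*s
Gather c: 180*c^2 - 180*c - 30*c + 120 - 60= 180*c^2 - 210*c + 60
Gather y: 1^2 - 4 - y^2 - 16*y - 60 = -y^2 - 16*y - 63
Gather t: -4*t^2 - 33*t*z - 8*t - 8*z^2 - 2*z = -4*t^2 + t*(-33*z - 8) - 8*z^2 - 2*z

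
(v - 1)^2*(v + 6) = v^3 + 4*v^2 - 11*v + 6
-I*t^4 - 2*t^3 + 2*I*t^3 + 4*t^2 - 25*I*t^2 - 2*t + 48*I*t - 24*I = (t - 1)*(t - 6*I)*(t + 4*I)*(-I*t + I)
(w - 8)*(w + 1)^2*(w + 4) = w^4 - 2*w^3 - 39*w^2 - 68*w - 32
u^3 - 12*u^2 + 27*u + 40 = (u - 8)*(u - 5)*(u + 1)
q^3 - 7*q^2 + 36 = (q - 6)*(q - 3)*(q + 2)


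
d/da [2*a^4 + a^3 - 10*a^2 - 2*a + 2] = 8*a^3 + 3*a^2 - 20*a - 2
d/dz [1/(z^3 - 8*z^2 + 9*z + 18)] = (-3*z^2 + 16*z - 9)/(z^3 - 8*z^2 + 9*z + 18)^2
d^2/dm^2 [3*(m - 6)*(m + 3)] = 6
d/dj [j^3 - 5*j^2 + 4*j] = 3*j^2 - 10*j + 4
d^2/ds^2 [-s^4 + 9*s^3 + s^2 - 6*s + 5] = -12*s^2 + 54*s + 2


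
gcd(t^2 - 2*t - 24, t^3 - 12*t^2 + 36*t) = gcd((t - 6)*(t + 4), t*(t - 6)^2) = t - 6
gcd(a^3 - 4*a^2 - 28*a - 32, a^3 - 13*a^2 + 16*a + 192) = a - 8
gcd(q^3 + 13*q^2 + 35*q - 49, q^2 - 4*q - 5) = 1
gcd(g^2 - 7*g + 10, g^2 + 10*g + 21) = 1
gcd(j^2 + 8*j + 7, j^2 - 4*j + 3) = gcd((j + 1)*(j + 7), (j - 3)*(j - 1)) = 1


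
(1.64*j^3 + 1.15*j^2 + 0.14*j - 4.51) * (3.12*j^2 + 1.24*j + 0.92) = 5.1168*j^5 + 5.6216*j^4 + 3.3716*j^3 - 12.8396*j^2 - 5.4636*j - 4.1492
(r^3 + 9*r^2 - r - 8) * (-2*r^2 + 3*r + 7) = -2*r^5 - 15*r^4 + 36*r^3 + 76*r^2 - 31*r - 56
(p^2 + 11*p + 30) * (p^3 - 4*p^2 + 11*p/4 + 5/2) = p^5 + 7*p^4 - 45*p^3/4 - 349*p^2/4 + 110*p + 75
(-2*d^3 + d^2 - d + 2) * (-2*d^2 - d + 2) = 4*d^5 - 3*d^3 - d^2 - 4*d + 4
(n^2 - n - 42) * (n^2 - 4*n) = n^4 - 5*n^3 - 38*n^2 + 168*n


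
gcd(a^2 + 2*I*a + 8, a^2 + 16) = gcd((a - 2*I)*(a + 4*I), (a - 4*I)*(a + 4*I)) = a + 4*I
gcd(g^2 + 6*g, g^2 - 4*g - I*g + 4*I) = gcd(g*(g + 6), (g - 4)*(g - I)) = 1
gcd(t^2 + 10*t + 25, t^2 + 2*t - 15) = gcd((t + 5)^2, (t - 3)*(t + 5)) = t + 5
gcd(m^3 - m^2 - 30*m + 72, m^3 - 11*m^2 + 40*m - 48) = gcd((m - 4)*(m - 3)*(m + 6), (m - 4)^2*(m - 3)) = m^2 - 7*m + 12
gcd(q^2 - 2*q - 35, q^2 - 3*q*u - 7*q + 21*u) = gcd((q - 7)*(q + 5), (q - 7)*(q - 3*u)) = q - 7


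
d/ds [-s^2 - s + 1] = -2*s - 1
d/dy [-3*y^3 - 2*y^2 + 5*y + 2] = -9*y^2 - 4*y + 5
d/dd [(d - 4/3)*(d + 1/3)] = 2*d - 1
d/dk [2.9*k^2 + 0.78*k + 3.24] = 5.8*k + 0.78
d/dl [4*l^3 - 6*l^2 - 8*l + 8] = 12*l^2 - 12*l - 8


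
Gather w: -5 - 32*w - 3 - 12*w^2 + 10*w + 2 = -12*w^2 - 22*w - 6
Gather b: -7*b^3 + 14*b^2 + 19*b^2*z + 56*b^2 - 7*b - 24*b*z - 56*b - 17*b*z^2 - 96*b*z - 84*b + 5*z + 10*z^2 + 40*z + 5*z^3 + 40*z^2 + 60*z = -7*b^3 + b^2*(19*z + 70) + b*(-17*z^2 - 120*z - 147) + 5*z^3 + 50*z^2 + 105*z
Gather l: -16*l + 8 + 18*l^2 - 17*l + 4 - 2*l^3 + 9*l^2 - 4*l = -2*l^3 + 27*l^2 - 37*l + 12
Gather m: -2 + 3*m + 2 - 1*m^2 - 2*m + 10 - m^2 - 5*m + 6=-2*m^2 - 4*m + 16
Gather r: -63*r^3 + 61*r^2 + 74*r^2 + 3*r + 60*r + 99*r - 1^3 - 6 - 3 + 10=-63*r^3 + 135*r^2 + 162*r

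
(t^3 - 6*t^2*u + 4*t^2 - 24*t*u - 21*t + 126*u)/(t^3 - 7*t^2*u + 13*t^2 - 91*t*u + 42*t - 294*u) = (t^2 - 6*t*u - 3*t + 18*u)/(t^2 - 7*t*u + 6*t - 42*u)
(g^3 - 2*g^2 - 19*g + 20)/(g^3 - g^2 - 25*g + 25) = (g + 4)/(g + 5)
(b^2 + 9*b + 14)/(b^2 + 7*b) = (b + 2)/b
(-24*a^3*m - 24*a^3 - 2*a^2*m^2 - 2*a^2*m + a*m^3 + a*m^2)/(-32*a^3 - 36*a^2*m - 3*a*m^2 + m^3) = a*(6*a*m + 6*a - m^2 - m)/(8*a^2 + 7*a*m - m^2)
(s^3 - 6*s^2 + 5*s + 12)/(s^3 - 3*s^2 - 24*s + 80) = (s^2 - 2*s - 3)/(s^2 + s - 20)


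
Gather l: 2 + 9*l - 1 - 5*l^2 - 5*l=-5*l^2 + 4*l + 1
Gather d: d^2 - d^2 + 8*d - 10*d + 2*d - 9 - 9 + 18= 0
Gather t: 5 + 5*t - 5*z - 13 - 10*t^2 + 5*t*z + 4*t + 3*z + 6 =-10*t^2 + t*(5*z + 9) - 2*z - 2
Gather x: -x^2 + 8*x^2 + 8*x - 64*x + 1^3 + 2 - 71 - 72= 7*x^2 - 56*x - 140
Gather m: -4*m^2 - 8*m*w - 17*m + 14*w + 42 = -4*m^2 + m*(-8*w - 17) + 14*w + 42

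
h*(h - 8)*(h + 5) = h^3 - 3*h^2 - 40*h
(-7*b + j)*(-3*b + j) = 21*b^2 - 10*b*j + j^2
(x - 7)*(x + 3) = x^2 - 4*x - 21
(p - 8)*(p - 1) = p^2 - 9*p + 8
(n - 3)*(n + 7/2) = n^2 + n/2 - 21/2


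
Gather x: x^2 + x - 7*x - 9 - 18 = x^2 - 6*x - 27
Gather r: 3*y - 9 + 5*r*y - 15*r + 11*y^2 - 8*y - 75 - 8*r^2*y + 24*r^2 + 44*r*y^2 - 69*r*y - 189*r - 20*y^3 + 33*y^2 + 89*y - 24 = r^2*(24 - 8*y) + r*(44*y^2 - 64*y - 204) - 20*y^3 + 44*y^2 + 84*y - 108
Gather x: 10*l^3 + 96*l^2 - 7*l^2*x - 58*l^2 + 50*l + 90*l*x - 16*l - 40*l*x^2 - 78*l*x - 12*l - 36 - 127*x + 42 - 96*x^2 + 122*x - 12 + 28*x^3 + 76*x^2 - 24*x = 10*l^3 + 38*l^2 + 22*l + 28*x^3 + x^2*(-40*l - 20) + x*(-7*l^2 + 12*l - 29) - 6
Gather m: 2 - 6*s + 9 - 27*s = 11 - 33*s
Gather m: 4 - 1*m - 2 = 2 - m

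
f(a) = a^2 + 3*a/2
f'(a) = 2*a + 3/2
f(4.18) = 23.74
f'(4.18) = 9.86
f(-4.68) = 14.88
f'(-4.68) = -7.86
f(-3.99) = 9.94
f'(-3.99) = -6.48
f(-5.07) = 18.10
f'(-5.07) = -8.64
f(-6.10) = 28.06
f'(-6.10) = -10.70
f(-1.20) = -0.36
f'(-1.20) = -0.90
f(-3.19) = 5.39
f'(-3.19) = -4.88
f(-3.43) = 6.62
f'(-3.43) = -5.36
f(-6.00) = 27.00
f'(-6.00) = -10.50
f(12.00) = 162.00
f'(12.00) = 25.50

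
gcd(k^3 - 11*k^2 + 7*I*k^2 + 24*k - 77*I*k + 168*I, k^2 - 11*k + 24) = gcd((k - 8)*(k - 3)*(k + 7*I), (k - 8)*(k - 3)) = k^2 - 11*k + 24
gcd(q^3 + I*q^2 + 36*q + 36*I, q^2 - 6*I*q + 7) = q + I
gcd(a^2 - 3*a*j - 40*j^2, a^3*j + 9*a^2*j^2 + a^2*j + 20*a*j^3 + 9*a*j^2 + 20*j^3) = a + 5*j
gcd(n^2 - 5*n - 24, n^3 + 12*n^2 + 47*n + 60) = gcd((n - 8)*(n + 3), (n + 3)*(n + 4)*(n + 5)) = n + 3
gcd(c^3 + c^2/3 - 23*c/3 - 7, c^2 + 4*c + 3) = c + 1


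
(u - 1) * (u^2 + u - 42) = u^3 - 43*u + 42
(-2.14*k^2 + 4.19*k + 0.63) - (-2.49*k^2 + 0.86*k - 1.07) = 0.35*k^2 + 3.33*k + 1.7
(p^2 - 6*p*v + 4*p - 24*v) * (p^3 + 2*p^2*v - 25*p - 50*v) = p^5 - 4*p^4*v + 4*p^4 - 12*p^3*v^2 - 16*p^3*v - 25*p^3 - 48*p^2*v^2 + 100*p^2*v - 100*p^2 + 300*p*v^2 + 400*p*v + 1200*v^2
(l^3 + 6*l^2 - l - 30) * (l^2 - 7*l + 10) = l^5 - l^4 - 33*l^3 + 37*l^2 + 200*l - 300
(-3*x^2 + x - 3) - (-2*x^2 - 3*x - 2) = -x^2 + 4*x - 1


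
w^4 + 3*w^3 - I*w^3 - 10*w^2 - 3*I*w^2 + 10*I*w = w*(w - 2)*(w + 5)*(w - I)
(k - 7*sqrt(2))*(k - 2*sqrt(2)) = k^2 - 9*sqrt(2)*k + 28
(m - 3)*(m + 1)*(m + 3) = m^3 + m^2 - 9*m - 9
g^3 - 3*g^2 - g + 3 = (g - 3)*(g - 1)*(g + 1)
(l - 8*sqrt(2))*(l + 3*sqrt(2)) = l^2 - 5*sqrt(2)*l - 48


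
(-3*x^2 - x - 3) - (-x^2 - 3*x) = -2*x^2 + 2*x - 3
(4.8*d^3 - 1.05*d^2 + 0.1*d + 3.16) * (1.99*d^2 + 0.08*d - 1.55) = 9.552*d^5 - 1.7055*d^4 - 7.325*d^3 + 7.9239*d^2 + 0.0978*d - 4.898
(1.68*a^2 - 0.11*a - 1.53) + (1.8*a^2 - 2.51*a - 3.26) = 3.48*a^2 - 2.62*a - 4.79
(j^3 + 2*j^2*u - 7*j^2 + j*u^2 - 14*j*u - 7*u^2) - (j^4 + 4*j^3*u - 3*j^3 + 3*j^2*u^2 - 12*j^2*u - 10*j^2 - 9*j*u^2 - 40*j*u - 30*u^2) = -j^4 - 4*j^3*u + 4*j^3 - 3*j^2*u^2 + 14*j^2*u + 3*j^2 + 10*j*u^2 + 26*j*u + 23*u^2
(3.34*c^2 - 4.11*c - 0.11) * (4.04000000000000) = 13.4936*c^2 - 16.6044*c - 0.4444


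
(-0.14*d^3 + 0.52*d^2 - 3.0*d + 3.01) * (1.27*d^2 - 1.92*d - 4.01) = -0.1778*d^5 + 0.9292*d^4 - 4.247*d^3 + 7.4975*d^2 + 6.2508*d - 12.0701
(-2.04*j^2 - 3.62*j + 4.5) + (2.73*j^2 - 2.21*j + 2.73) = 0.69*j^2 - 5.83*j + 7.23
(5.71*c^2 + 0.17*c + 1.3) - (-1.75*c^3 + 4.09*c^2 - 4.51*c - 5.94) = 1.75*c^3 + 1.62*c^2 + 4.68*c + 7.24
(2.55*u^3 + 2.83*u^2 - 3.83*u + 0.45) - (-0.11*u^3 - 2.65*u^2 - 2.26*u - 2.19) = 2.66*u^3 + 5.48*u^2 - 1.57*u + 2.64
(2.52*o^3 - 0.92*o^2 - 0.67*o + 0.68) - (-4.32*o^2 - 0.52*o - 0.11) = 2.52*o^3 + 3.4*o^2 - 0.15*o + 0.79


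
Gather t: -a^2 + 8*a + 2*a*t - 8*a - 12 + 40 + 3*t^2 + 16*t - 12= -a^2 + 3*t^2 + t*(2*a + 16) + 16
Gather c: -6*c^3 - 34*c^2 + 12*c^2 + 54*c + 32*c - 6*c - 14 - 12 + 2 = -6*c^3 - 22*c^2 + 80*c - 24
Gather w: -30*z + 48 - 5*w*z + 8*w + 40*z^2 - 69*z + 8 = w*(8 - 5*z) + 40*z^2 - 99*z + 56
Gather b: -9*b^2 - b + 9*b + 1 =-9*b^2 + 8*b + 1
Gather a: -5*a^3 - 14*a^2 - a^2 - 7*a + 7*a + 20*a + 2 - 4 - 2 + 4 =-5*a^3 - 15*a^2 + 20*a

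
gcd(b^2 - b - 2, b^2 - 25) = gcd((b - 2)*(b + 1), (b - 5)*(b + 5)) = 1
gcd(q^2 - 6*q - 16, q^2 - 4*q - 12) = q + 2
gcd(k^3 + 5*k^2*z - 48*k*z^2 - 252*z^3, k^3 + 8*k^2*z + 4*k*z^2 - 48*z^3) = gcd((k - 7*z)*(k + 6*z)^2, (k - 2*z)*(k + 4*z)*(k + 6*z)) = k + 6*z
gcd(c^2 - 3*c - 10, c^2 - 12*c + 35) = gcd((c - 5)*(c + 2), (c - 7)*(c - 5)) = c - 5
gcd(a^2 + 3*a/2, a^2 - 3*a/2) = a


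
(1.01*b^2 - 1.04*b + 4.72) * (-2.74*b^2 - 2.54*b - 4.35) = -2.7674*b^4 + 0.2842*b^3 - 14.6847*b^2 - 7.4648*b - 20.532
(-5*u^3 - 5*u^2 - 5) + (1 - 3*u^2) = -5*u^3 - 8*u^2 - 4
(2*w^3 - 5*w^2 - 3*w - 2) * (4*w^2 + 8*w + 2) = 8*w^5 - 4*w^4 - 48*w^3 - 42*w^2 - 22*w - 4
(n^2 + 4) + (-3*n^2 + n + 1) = -2*n^2 + n + 5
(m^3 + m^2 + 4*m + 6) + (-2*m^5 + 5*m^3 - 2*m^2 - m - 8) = -2*m^5 + 6*m^3 - m^2 + 3*m - 2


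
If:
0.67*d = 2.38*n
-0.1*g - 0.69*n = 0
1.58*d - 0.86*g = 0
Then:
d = 0.00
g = 0.00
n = 0.00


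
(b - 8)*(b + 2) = b^2 - 6*b - 16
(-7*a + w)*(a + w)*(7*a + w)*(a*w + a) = -49*a^4*w - 49*a^4 - 49*a^3*w^2 - 49*a^3*w + a^2*w^3 + a^2*w^2 + a*w^4 + a*w^3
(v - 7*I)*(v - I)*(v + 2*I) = v^3 - 6*I*v^2 + 9*v - 14*I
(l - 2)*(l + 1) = l^2 - l - 2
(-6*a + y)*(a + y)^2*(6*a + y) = -36*a^4 - 72*a^3*y - 35*a^2*y^2 + 2*a*y^3 + y^4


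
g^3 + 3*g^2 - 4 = (g - 1)*(g + 2)^2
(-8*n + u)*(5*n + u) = -40*n^2 - 3*n*u + u^2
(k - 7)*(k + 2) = k^2 - 5*k - 14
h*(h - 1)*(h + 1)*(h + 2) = h^4 + 2*h^3 - h^2 - 2*h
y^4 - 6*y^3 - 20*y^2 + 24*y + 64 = (y - 8)*(y - 2)*(y + 2)^2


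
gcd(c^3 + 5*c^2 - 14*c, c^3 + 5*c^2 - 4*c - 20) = c - 2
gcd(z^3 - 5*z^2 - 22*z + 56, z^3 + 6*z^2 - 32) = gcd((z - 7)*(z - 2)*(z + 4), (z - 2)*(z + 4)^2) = z^2 + 2*z - 8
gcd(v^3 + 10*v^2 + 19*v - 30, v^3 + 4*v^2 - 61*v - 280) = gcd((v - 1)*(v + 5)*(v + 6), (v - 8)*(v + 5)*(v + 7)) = v + 5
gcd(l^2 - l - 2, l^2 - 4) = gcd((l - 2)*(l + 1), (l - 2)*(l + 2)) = l - 2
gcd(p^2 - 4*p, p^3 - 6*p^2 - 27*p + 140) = p - 4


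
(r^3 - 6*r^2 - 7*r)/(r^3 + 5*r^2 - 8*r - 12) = r*(r - 7)/(r^2 + 4*r - 12)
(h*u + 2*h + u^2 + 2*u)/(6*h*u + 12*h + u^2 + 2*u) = (h + u)/(6*h + u)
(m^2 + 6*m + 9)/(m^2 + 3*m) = (m + 3)/m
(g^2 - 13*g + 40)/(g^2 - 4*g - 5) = (g - 8)/(g + 1)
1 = 1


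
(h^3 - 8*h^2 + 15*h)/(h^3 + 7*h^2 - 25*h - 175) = h*(h - 3)/(h^2 + 12*h + 35)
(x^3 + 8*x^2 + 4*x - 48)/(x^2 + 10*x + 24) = x - 2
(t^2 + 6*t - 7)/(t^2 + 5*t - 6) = (t + 7)/(t + 6)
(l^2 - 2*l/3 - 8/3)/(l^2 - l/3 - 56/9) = 3*(-3*l^2 + 2*l + 8)/(-9*l^2 + 3*l + 56)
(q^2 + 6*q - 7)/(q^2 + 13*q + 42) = (q - 1)/(q + 6)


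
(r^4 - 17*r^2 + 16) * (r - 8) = r^5 - 8*r^4 - 17*r^3 + 136*r^2 + 16*r - 128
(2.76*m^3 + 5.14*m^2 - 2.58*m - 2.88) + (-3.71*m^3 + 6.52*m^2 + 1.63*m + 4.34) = -0.95*m^3 + 11.66*m^2 - 0.95*m + 1.46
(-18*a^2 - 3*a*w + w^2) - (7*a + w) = -18*a^2 - 3*a*w - 7*a + w^2 - w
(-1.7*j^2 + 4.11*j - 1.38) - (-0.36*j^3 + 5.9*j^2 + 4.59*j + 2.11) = 0.36*j^3 - 7.6*j^2 - 0.48*j - 3.49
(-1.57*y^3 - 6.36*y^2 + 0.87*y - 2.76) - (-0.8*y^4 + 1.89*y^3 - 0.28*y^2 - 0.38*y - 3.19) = 0.8*y^4 - 3.46*y^3 - 6.08*y^2 + 1.25*y + 0.43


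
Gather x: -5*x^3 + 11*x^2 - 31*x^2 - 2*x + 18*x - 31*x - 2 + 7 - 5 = -5*x^3 - 20*x^2 - 15*x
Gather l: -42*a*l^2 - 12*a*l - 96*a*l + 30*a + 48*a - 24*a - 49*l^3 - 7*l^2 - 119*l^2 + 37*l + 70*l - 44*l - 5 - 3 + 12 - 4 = 54*a - 49*l^3 + l^2*(-42*a - 126) + l*(63 - 108*a)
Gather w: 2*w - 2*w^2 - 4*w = -2*w^2 - 2*w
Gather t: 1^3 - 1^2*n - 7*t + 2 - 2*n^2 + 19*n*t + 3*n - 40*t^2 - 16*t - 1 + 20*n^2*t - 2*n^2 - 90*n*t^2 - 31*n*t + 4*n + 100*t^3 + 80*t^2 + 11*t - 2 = -4*n^2 + 6*n + 100*t^3 + t^2*(40 - 90*n) + t*(20*n^2 - 12*n - 12)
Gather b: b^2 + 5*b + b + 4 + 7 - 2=b^2 + 6*b + 9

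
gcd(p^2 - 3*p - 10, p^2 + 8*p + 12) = p + 2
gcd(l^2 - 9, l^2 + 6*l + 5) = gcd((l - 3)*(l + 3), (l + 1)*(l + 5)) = 1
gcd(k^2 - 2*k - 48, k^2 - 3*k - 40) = k - 8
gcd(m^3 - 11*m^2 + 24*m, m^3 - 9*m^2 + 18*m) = m^2 - 3*m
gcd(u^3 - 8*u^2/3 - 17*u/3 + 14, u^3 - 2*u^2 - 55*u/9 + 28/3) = u^2 - 2*u/3 - 7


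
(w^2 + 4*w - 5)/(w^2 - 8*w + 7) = (w + 5)/(w - 7)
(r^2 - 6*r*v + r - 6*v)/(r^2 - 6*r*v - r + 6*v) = (r + 1)/(r - 1)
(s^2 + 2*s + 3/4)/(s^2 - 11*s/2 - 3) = (s + 3/2)/(s - 6)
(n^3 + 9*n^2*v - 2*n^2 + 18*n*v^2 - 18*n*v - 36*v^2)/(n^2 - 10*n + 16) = (n^2 + 9*n*v + 18*v^2)/(n - 8)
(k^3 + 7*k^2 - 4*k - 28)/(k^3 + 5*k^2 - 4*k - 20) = (k + 7)/(k + 5)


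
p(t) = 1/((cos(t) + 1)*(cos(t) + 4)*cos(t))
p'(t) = sin(t)/((cos(t) + 1)*(cos(t) + 4)*cos(t)^2) + sin(t)/((cos(t) + 1)*(cos(t) + 4)^2*cos(t)) + sin(t)/((cos(t) + 1)^2*(cos(t) + 4)*cos(t))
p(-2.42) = -1.64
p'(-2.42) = 3.25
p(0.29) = 0.11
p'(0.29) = 0.05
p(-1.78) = -1.60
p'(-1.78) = -5.16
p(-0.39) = 0.11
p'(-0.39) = -0.08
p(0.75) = 0.17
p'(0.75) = 0.25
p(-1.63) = -4.56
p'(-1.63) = -70.91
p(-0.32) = 0.11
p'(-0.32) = -0.06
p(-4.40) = -1.27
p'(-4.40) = 1.86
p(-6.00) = 0.11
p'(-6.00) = 0.05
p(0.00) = 0.10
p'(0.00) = 0.00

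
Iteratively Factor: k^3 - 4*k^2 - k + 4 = (k - 1)*(k^2 - 3*k - 4) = (k - 1)*(k + 1)*(k - 4)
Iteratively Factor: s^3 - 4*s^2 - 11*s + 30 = (s - 5)*(s^2 + s - 6) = (s - 5)*(s - 2)*(s + 3)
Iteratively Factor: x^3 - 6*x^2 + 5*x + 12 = (x + 1)*(x^2 - 7*x + 12) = (x - 4)*(x + 1)*(x - 3)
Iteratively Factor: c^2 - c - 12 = (c + 3)*(c - 4)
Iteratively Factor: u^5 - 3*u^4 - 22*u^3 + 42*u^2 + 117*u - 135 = (u - 5)*(u^4 + 2*u^3 - 12*u^2 - 18*u + 27) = (u - 5)*(u - 3)*(u^3 + 5*u^2 + 3*u - 9) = (u - 5)*(u - 3)*(u + 3)*(u^2 + 2*u - 3) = (u - 5)*(u - 3)*(u + 3)^2*(u - 1)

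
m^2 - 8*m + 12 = (m - 6)*(m - 2)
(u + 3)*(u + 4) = u^2 + 7*u + 12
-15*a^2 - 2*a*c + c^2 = (-5*a + c)*(3*a + c)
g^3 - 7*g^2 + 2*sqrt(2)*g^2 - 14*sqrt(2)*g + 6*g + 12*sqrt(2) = (g - 6)*(g - 1)*(g + 2*sqrt(2))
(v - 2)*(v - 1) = v^2 - 3*v + 2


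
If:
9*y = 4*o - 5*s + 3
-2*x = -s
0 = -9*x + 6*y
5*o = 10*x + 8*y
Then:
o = 132/59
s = 60/59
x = 30/59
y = 45/59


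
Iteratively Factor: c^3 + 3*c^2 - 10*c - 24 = (c - 3)*(c^2 + 6*c + 8) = (c - 3)*(c + 2)*(c + 4)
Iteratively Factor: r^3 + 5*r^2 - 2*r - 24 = (r + 4)*(r^2 + r - 6) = (r + 3)*(r + 4)*(r - 2)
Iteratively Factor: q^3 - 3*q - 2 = (q + 1)*(q^2 - q - 2) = (q - 2)*(q + 1)*(q + 1)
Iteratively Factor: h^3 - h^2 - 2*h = (h - 2)*(h^2 + h) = (h - 2)*(h + 1)*(h)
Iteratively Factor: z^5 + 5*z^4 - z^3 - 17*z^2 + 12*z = (z)*(z^4 + 5*z^3 - z^2 - 17*z + 12) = z*(z - 1)*(z^3 + 6*z^2 + 5*z - 12) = z*(z - 1)*(z + 4)*(z^2 + 2*z - 3) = z*(z - 1)*(z + 3)*(z + 4)*(z - 1)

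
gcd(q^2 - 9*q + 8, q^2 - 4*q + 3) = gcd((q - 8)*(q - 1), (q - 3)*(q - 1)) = q - 1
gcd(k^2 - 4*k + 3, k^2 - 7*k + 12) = k - 3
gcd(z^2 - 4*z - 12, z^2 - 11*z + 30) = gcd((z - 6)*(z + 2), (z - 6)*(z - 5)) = z - 6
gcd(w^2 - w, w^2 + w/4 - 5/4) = w - 1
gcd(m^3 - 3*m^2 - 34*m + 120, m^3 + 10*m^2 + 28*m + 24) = m + 6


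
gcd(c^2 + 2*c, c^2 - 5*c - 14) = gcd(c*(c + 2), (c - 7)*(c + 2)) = c + 2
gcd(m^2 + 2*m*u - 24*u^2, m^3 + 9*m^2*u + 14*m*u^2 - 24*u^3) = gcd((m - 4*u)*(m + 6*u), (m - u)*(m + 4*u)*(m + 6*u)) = m + 6*u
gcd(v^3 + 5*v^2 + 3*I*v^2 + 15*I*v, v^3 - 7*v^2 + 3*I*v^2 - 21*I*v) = v^2 + 3*I*v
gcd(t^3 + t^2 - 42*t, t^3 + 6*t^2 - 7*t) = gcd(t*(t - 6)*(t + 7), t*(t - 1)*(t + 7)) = t^2 + 7*t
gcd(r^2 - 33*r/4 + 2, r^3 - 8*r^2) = r - 8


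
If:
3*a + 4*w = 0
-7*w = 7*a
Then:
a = 0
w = 0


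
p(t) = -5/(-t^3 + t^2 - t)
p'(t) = -5*(3*t^2 - 2*t + 1)/(-t^3 + t^2 - t)^2 = 5*(-3*t^2 + 2*t - 1)/(t^2*(t^2 - t + 1)^2)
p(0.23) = 26.42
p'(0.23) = -97.52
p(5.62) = 0.03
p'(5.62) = -0.02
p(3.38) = 0.16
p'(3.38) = -0.15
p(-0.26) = -14.49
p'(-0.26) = -72.30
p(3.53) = 0.14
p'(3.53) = -0.13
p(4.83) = 0.05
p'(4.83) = -0.03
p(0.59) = 11.18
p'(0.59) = -21.60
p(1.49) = 1.94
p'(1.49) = -3.52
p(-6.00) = -0.02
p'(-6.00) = -0.00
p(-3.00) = -0.13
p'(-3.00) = -0.11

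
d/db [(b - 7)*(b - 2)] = 2*b - 9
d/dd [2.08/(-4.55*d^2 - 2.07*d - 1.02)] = (18.928*d + 4.3056)/(4.55*d^2 + 2.07*d + 1.02)^2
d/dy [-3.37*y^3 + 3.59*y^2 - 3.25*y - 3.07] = -10.11*y^2 + 7.18*y - 3.25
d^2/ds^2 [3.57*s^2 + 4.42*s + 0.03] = 7.14000000000000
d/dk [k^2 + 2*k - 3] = 2*k + 2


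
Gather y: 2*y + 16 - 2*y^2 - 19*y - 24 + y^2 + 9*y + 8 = -y^2 - 8*y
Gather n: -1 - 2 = -3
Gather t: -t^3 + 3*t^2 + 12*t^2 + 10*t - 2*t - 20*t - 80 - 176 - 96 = -t^3 + 15*t^2 - 12*t - 352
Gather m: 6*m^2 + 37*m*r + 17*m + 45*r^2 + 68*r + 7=6*m^2 + m*(37*r + 17) + 45*r^2 + 68*r + 7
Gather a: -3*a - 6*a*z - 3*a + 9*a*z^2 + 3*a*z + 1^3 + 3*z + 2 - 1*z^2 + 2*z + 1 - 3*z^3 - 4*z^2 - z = a*(9*z^2 - 3*z - 6) - 3*z^3 - 5*z^2 + 4*z + 4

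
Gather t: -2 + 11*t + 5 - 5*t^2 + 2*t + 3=-5*t^2 + 13*t + 6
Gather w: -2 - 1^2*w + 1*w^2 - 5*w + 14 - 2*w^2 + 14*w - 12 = -w^2 + 8*w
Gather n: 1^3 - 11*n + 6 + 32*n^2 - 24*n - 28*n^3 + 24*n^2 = -28*n^3 + 56*n^2 - 35*n + 7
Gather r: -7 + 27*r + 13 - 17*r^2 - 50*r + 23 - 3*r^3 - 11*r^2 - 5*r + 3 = -3*r^3 - 28*r^2 - 28*r + 32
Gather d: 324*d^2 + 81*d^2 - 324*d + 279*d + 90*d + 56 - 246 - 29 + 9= 405*d^2 + 45*d - 210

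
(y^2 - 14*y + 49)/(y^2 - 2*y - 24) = (-y^2 + 14*y - 49)/(-y^2 + 2*y + 24)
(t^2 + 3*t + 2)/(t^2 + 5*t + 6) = (t + 1)/(t + 3)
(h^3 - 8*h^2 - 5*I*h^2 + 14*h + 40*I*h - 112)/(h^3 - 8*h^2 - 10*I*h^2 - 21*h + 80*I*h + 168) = (h + 2*I)/(h - 3*I)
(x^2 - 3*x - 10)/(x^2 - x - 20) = (x + 2)/(x + 4)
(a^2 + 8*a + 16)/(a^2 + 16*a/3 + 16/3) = 3*(a + 4)/(3*a + 4)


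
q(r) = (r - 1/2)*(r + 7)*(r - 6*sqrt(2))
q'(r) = (r - 1/2)*(r + 7) + (r - 1/2)*(r - 6*sqrt(2)) + (r + 7)*(r - 6*sqrt(2))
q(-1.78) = 122.17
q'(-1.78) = -42.08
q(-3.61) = 168.52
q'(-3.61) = -5.22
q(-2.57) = 150.35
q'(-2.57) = -28.64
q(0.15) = 20.86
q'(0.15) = -59.18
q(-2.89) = 158.49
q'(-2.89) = -22.12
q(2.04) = -89.73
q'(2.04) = -54.27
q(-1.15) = 93.00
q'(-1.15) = -50.12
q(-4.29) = 165.83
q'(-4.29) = 13.59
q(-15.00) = -2912.17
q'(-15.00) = 675.90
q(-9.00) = -332.22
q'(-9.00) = 220.08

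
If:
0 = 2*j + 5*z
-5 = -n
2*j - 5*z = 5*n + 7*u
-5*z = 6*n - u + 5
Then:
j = 15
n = 5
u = 5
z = -6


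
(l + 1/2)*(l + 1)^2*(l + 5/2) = l^4 + 5*l^3 + 33*l^2/4 + 11*l/2 + 5/4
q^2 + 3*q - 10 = (q - 2)*(q + 5)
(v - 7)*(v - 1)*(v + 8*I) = v^3 - 8*v^2 + 8*I*v^2 + 7*v - 64*I*v + 56*I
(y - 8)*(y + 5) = y^2 - 3*y - 40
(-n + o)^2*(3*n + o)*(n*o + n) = 3*n^4*o + 3*n^4 - 5*n^3*o^2 - 5*n^3*o + n^2*o^3 + n^2*o^2 + n*o^4 + n*o^3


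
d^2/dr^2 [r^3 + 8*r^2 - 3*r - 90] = 6*r + 16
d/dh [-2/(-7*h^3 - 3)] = -42*h^2/(7*h^3 + 3)^2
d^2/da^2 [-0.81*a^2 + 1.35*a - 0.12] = -1.62000000000000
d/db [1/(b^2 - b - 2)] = (1 - 2*b)/(-b^2 + b + 2)^2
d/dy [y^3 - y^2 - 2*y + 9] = 3*y^2 - 2*y - 2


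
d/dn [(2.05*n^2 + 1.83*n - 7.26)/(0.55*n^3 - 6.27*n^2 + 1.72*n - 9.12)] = (-1.1275*n^4 - 2.013*n^3 + 26.9791*n^2 - 128.4324*n - 4.2024)/(0.3025*n^6 - 6.897*n^5 + 41.2049*n^4 - 31.6008*n^3 + 117.3232*n^2 - 31.3728*n + 83.1744)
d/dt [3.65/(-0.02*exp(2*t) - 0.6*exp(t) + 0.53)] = (0.146*exp(t) + 2.19)*exp(t)/(0.02*exp(2*t) + 0.6*exp(t) - 0.53)^2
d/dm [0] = 0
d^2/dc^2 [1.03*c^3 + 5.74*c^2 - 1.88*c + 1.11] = 6.18*c + 11.48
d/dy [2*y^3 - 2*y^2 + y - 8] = 6*y^2 - 4*y + 1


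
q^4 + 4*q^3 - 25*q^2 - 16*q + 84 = (q - 3)*(q - 2)*(q + 2)*(q + 7)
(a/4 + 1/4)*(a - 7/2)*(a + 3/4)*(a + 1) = a^4/4 - 3*a^3/16 - 57*a^2/32 - 2*a - 21/32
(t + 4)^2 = t^2 + 8*t + 16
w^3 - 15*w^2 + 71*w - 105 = (w - 7)*(w - 5)*(w - 3)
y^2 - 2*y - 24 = (y - 6)*(y + 4)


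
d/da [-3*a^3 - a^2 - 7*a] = -9*a^2 - 2*a - 7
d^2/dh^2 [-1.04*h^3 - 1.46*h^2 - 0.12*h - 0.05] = -6.24*h - 2.92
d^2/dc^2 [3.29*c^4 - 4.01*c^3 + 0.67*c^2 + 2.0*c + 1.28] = 39.48*c^2 - 24.06*c + 1.34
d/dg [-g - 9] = -1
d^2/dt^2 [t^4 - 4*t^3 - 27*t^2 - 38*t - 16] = 12*t^2 - 24*t - 54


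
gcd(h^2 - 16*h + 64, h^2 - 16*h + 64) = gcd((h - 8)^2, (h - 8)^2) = h^2 - 16*h + 64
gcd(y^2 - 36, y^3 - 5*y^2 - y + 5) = 1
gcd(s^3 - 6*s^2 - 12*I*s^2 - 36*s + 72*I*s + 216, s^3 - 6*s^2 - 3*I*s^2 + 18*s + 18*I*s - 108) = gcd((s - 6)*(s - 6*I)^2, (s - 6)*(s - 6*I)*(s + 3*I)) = s^2 + s*(-6 - 6*I) + 36*I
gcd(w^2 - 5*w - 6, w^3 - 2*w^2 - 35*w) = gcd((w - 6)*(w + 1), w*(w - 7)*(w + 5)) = 1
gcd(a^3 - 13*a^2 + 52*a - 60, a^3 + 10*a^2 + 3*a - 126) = 1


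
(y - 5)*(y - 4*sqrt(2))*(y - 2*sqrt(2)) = y^3 - 6*sqrt(2)*y^2 - 5*y^2 + 16*y + 30*sqrt(2)*y - 80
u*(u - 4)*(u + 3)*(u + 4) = u^4 + 3*u^3 - 16*u^2 - 48*u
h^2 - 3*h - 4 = (h - 4)*(h + 1)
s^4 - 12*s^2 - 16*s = s*(s - 4)*(s + 2)^2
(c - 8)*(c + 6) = c^2 - 2*c - 48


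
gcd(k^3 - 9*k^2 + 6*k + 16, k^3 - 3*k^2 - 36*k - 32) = k^2 - 7*k - 8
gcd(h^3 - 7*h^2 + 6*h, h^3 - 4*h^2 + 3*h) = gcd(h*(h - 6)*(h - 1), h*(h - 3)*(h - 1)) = h^2 - h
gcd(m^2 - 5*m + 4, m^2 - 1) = m - 1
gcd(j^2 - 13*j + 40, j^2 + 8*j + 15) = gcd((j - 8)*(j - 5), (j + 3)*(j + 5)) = 1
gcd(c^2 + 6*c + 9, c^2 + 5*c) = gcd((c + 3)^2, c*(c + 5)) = 1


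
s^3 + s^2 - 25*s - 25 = (s - 5)*(s + 1)*(s + 5)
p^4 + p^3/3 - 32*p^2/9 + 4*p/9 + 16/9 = (p - 4/3)*(p - 1)*(p + 2/3)*(p + 2)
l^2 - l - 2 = (l - 2)*(l + 1)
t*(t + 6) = t^2 + 6*t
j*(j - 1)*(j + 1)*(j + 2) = j^4 + 2*j^3 - j^2 - 2*j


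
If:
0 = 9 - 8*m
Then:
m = 9/8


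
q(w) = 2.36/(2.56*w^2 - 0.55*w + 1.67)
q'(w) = 2.36*(0.55 - 5.12*w)/(2.56*w^2 - 0.55*w + 1.67)^2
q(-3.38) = 0.07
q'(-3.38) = 0.04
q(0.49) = 1.17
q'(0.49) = -1.14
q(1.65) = 0.31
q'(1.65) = -0.31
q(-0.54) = 0.87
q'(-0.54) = 1.06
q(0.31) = 1.35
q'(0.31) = -0.80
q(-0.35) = 1.08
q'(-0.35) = 1.17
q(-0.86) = 0.58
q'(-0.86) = 0.72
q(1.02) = 0.63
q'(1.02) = -0.77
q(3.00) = 0.10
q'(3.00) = -0.07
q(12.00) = 0.01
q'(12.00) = -0.00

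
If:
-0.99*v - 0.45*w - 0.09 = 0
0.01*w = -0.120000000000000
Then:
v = 5.36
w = -12.00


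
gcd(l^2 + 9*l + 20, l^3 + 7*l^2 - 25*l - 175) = l + 5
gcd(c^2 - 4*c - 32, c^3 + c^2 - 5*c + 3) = 1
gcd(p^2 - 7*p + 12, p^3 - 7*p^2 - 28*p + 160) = p - 4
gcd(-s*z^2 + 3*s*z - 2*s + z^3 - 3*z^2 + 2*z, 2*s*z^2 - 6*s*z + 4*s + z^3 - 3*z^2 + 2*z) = z^2 - 3*z + 2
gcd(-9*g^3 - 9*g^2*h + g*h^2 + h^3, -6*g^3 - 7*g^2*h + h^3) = 3*g^2 + 2*g*h - h^2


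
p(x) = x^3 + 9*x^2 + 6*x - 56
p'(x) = 3*x^2 + 18*x + 6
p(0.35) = -52.75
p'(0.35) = 12.67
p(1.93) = -3.71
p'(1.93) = 51.91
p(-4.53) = 8.55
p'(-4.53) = -13.98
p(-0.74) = -55.92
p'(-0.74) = -5.68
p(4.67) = 270.15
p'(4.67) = 155.49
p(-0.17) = -56.76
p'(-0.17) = 3.03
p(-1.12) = -52.84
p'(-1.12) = -10.40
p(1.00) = -40.00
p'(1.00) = 27.00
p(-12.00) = -560.00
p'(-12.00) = 222.00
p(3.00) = 70.00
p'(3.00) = 87.00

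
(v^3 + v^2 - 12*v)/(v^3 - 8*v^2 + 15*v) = (v + 4)/(v - 5)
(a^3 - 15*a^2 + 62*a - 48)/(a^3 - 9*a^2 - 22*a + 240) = (a - 1)/(a + 5)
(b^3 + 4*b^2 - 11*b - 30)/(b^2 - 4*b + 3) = (b^2 + 7*b + 10)/(b - 1)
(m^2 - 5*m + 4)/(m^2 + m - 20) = (m - 1)/(m + 5)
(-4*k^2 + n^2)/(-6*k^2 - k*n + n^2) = (2*k - n)/(3*k - n)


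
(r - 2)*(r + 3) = r^2 + r - 6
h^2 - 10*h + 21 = (h - 7)*(h - 3)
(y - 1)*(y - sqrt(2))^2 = y^3 - 2*sqrt(2)*y^2 - y^2 + 2*y + 2*sqrt(2)*y - 2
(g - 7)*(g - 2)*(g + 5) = g^3 - 4*g^2 - 31*g + 70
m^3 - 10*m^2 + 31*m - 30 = (m - 5)*(m - 3)*(m - 2)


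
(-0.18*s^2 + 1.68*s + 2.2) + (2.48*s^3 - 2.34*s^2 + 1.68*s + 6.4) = 2.48*s^3 - 2.52*s^2 + 3.36*s + 8.6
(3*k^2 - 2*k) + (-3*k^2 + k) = -k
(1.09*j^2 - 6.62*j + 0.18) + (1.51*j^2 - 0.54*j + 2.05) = 2.6*j^2 - 7.16*j + 2.23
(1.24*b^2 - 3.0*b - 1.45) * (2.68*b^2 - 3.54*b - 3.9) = 3.3232*b^4 - 12.4296*b^3 + 1.898*b^2 + 16.833*b + 5.655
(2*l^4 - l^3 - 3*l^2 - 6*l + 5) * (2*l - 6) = 4*l^5 - 14*l^4 + 6*l^2 + 46*l - 30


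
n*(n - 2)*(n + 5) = n^3 + 3*n^2 - 10*n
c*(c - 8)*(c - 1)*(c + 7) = c^4 - 2*c^3 - 55*c^2 + 56*c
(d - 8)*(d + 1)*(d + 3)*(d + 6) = d^4 + 2*d^3 - 53*d^2 - 198*d - 144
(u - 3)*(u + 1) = u^2 - 2*u - 3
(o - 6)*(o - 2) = o^2 - 8*o + 12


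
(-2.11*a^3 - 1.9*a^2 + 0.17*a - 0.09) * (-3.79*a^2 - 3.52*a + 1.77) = 7.9969*a^5 + 14.6282*a^4 + 2.309*a^3 - 3.6203*a^2 + 0.6177*a - 0.1593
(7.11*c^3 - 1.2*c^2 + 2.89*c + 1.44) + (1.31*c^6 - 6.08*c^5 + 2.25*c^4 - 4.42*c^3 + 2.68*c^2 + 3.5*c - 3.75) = 1.31*c^6 - 6.08*c^5 + 2.25*c^4 + 2.69*c^3 + 1.48*c^2 + 6.39*c - 2.31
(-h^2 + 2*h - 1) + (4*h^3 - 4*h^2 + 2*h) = 4*h^3 - 5*h^2 + 4*h - 1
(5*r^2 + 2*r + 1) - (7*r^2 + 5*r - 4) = -2*r^2 - 3*r + 5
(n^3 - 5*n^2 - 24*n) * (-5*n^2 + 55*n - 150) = -5*n^5 + 80*n^4 - 305*n^3 - 570*n^2 + 3600*n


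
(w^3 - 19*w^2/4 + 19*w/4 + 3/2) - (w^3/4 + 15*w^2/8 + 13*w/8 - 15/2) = 3*w^3/4 - 53*w^2/8 + 25*w/8 + 9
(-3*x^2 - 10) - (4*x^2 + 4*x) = -7*x^2 - 4*x - 10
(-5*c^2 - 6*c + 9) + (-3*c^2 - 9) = -8*c^2 - 6*c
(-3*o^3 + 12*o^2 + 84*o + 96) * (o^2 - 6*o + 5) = -3*o^5 + 30*o^4 - 3*o^3 - 348*o^2 - 156*o + 480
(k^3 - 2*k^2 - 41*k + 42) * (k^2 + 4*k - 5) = k^5 + 2*k^4 - 54*k^3 - 112*k^2 + 373*k - 210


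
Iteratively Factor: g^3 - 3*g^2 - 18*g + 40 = (g + 4)*(g^2 - 7*g + 10) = (g - 5)*(g + 4)*(g - 2)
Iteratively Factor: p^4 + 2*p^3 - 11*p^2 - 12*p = (p - 3)*(p^3 + 5*p^2 + 4*p) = p*(p - 3)*(p^2 + 5*p + 4) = p*(p - 3)*(p + 4)*(p + 1)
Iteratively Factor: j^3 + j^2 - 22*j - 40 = (j - 5)*(j^2 + 6*j + 8) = (j - 5)*(j + 2)*(j + 4)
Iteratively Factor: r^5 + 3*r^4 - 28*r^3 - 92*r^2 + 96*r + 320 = (r - 2)*(r^4 + 5*r^3 - 18*r^2 - 128*r - 160) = (r - 5)*(r - 2)*(r^3 + 10*r^2 + 32*r + 32) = (r - 5)*(r - 2)*(r + 4)*(r^2 + 6*r + 8) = (r - 5)*(r - 2)*(r + 4)^2*(r + 2)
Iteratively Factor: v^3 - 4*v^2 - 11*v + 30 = (v - 2)*(v^2 - 2*v - 15) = (v - 2)*(v + 3)*(v - 5)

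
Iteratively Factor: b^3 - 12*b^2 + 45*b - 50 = (b - 2)*(b^2 - 10*b + 25) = (b - 5)*(b - 2)*(b - 5)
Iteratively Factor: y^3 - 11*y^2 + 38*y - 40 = (y - 5)*(y^2 - 6*y + 8) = (y - 5)*(y - 4)*(y - 2)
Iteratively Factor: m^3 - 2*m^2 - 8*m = (m)*(m^2 - 2*m - 8) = m*(m - 4)*(m + 2)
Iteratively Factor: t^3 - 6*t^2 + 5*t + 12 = (t + 1)*(t^2 - 7*t + 12) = (t - 3)*(t + 1)*(t - 4)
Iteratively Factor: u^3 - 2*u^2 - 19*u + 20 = (u + 4)*(u^2 - 6*u + 5) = (u - 1)*(u + 4)*(u - 5)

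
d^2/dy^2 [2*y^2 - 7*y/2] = 4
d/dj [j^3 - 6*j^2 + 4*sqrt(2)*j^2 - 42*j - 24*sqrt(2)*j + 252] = 3*j^2 - 12*j + 8*sqrt(2)*j - 42 - 24*sqrt(2)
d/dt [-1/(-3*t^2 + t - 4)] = (1 - 6*t)/(3*t^2 - t + 4)^2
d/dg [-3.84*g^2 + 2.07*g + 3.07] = 2.07 - 7.68*g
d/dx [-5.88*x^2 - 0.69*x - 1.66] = -11.76*x - 0.69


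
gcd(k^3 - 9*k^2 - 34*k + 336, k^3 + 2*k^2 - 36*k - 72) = k + 6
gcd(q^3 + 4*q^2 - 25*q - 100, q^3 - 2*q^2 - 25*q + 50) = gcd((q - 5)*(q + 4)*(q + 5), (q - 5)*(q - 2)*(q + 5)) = q^2 - 25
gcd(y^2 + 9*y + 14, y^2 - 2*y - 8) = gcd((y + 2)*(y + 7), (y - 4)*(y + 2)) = y + 2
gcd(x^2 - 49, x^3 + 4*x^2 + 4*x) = 1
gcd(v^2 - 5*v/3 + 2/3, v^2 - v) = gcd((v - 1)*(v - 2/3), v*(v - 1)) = v - 1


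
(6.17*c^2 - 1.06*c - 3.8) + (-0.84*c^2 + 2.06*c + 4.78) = 5.33*c^2 + 1.0*c + 0.98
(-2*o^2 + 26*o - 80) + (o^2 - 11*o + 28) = -o^2 + 15*o - 52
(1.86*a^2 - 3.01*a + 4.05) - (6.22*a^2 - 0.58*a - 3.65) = -4.36*a^2 - 2.43*a + 7.7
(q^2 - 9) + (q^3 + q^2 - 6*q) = q^3 + 2*q^2 - 6*q - 9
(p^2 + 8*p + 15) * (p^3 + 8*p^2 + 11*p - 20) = p^5 + 16*p^4 + 90*p^3 + 188*p^2 + 5*p - 300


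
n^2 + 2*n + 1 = (n + 1)^2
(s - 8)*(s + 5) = s^2 - 3*s - 40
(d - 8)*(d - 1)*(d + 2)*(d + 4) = d^4 - 3*d^3 - 38*d^2 - 24*d + 64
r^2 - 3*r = r*(r - 3)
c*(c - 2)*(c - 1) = c^3 - 3*c^2 + 2*c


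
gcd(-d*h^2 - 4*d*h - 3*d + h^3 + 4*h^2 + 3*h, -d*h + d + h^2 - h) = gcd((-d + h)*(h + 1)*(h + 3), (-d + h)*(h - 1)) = d - h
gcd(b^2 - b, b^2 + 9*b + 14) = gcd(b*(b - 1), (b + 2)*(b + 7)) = 1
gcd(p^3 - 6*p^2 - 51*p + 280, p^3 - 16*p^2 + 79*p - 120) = p^2 - 13*p + 40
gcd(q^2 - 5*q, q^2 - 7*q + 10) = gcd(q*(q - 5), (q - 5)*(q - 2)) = q - 5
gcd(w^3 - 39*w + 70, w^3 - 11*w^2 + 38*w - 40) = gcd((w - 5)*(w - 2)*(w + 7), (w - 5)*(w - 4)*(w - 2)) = w^2 - 7*w + 10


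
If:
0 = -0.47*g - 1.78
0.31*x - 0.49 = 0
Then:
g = -3.79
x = 1.58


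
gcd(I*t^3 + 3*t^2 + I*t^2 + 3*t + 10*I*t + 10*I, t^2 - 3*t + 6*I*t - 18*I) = 1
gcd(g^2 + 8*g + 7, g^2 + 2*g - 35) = g + 7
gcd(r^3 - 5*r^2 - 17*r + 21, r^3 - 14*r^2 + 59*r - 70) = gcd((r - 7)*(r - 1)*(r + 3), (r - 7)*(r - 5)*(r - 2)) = r - 7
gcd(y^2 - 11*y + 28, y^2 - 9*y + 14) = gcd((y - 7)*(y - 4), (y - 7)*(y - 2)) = y - 7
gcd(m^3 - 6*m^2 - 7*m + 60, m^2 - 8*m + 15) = m - 5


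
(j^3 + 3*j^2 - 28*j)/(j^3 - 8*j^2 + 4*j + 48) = j*(j + 7)/(j^2 - 4*j - 12)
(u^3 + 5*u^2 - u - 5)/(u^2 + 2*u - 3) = (u^2 + 6*u + 5)/(u + 3)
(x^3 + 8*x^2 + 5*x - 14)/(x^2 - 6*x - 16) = (x^2 + 6*x - 7)/(x - 8)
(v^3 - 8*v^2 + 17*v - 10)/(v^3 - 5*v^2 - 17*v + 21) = (v^2 - 7*v + 10)/(v^2 - 4*v - 21)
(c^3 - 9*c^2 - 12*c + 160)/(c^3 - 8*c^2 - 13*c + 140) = (c - 8)/(c - 7)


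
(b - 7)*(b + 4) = b^2 - 3*b - 28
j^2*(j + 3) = j^3 + 3*j^2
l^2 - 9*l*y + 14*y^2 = (l - 7*y)*(l - 2*y)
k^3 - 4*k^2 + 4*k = k*(k - 2)^2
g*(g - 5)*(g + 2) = g^3 - 3*g^2 - 10*g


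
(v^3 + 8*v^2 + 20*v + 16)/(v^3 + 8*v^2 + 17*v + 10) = (v^2 + 6*v + 8)/(v^2 + 6*v + 5)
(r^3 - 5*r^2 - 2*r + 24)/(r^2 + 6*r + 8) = (r^2 - 7*r + 12)/(r + 4)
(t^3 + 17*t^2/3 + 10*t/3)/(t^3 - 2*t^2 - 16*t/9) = 3*(t + 5)/(3*t - 8)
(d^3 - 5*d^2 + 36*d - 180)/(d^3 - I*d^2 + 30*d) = (d^2 + d*(-5 + 6*I) - 30*I)/(d*(d + 5*I))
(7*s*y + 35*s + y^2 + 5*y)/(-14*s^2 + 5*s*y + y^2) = (y + 5)/(-2*s + y)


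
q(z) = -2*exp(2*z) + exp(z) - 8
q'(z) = -4*exp(2*z) + exp(z)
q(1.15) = -24.79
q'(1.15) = -36.74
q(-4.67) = -7.99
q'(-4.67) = 0.01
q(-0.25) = -8.43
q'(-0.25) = -1.65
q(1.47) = -41.48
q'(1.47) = -71.31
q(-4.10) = -7.98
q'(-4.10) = 0.02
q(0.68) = -13.82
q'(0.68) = -13.61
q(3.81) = -4039.97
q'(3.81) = -8109.10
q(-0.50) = -8.13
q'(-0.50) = -0.86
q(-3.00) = -7.96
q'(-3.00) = 0.04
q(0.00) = -9.00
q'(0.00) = -3.00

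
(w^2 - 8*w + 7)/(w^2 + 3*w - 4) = (w - 7)/(w + 4)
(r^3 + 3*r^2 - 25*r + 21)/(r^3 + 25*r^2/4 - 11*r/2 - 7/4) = 4*(r - 3)/(4*r + 1)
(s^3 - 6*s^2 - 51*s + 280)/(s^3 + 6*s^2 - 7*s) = (s^2 - 13*s + 40)/(s*(s - 1))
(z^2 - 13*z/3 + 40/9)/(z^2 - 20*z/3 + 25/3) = (z - 8/3)/(z - 5)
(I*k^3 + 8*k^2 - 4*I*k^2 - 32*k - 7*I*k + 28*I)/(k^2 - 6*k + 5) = (I*k^3 + 4*k^2*(2 - I) - k*(32 + 7*I) + 28*I)/(k^2 - 6*k + 5)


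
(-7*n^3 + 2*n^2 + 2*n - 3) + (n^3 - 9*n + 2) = -6*n^3 + 2*n^2 - 7*n - 1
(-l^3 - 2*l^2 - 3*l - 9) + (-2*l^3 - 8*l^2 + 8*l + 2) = -3*l^3 - 10*l^2 + 5*l - 7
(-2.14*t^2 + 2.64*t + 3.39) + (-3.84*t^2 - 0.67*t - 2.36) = -5.98*t^2 + 1.97*t + 1.03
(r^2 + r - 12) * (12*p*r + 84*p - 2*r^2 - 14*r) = 12*p*r^3 + 96*p*r^2 - 60*p*r - 1008*p - 2*r^4 - 16*r^3 + 10*r^2 + 168*r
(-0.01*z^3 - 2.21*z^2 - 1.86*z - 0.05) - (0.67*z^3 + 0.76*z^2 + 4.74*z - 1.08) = -0.68*z^3 - 2.97*z^2 - 6.6*z + 1.03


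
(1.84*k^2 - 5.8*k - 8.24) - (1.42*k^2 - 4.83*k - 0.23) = 0.42*k^2 - 0.97*k - 8.01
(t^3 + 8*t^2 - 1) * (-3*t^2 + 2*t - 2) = -3*t^5 - 22*t^4 + 14*t^3 - 13*t^2 - 2*t + 2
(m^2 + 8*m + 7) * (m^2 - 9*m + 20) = m^4 - m^3 - 45*m^2 + 97*m + 140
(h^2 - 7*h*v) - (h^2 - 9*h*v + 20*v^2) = 2*h*v - 20*v^2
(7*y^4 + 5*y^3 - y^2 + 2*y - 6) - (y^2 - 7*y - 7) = 7*y^4 + 5*y^3 - 2*y^2 + 9*y + 1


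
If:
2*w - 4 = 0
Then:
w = 2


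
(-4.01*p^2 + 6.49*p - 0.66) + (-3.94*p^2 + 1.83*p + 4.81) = -7.95*p^2 + 8.32*p + 4.15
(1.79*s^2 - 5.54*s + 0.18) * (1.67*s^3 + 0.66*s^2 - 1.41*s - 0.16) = 2.9893*s^5 - 8.0704*s^4 - 5.8797*s^3 + 7.6438*s^2 + 0.6326*s - 0.0288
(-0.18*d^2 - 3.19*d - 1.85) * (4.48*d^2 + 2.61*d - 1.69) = -0.8064*d^4 - 14.761*d^3 - 16.3097*d^2 + 0.5626*d + 3.1265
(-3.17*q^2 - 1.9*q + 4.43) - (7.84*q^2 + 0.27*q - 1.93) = -11.01*q^2 - 2.17*q + 6.36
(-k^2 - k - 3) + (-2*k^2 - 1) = -3*k^2 - k - 4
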